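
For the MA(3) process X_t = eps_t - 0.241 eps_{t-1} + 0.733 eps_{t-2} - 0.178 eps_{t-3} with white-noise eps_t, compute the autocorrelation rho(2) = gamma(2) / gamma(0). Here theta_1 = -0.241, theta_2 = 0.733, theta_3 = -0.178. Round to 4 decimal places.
\rho(2) = 0.4769

For an MA(q) process with theta_0 = 1, the autocovariance is
  gamma(k) = sigma^2 * sum_{i=0..q-k} theta_i * theta_{i+k},
and rho(k) = gamma(k) / gamma(0). Sigma^2 cancels.
  numerator   = (1)*(0.733) + (-0.241)*(-0.178) = 0.775898.
  denominator = (1)^2 + (-0.241)^2 + (0.733)^2 + (-0.178)^2 = 1.627054.
  rho(2) = 0.775898 / 1.627054 = 0.4769.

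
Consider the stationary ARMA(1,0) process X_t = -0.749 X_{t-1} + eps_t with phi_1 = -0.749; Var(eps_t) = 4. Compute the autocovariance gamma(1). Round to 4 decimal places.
\gamma(1) = -6.8246

Multiply the model equation by X_{t-k} and take expectations. With theta_0 = psi_0 = 1 and psi_j the MA(infinity) weights, this gives
  gamma(k) - sum_i phi_i gamma(k-i) = c_k,
  c_k = sigma^2 * sum_{j=k..q} theta_j psi_{j-k}   (c_k = 0 for k > q),
using gamma(-m) = gamma(m).
Pure AR (q = 0): c_0 = sigma^2 = 4, c_k = 0 for k >= 1.
Equations for k = 0 and k = 1 (AR order 1):
  gamma(0) = phi_1 gamma(1) + c_0
  gamma(1) = phi_1 gamma(0) + c_1
Substituting the second into the first: gamma(0) (1 - phi_1^2) = c_0 + phi_1 c_1, so
  gamma(0) = c_0 / (1 - phi_1^2) = 4 / (1 - (-0.749)^2) = 4 / 0.438999 = 9.111638.
  gamma(1) = phi_1 gamma(0) = (-0.749)(9.111638) = -6.824617.
Therefore gamma(1) = -6.8246 (to 4 decimal places).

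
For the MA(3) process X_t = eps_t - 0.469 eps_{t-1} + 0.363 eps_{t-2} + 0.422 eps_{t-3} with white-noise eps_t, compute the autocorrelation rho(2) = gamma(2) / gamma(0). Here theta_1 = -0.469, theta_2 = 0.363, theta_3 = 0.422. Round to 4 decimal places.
\rho(2) = 0.1079

For an MA(q) process with theta_0 = 1, the autocovariance is
  gamma(k) = sigma^2 * sum_{i=0..q-k} theta_i * theta_{i+k},
and rho(k) = gamma(k) / gamma(0). Sigma^2 cancels.
  numerator   = (1)*(0.363) + (-0.469)*(0.422) = 0.165082.
  denominator = (1)^2 + (-0.469)^2 + (0.363)^2 + (0.422)^2 = 1.529814.
  rho(2) = 0.165082 / 1.529814 = 0.1079.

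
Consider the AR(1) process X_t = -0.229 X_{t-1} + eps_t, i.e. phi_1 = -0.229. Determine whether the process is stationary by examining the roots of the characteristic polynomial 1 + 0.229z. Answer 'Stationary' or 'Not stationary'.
\text{Stationary}

The AR(p) characteristic polynomial is P(z) = 1 + 0.229z.
Stationarity requires all roots to lie outside the unit circle, i.e. |z| > 1 for every root.
This is linear in z: 1 + (0.229) z = 0  =>  z = -1/(0.229) = -4.366812,  |z| = 4.366812.
Moduli of all roots: 4.3668.
All moduli strictly greater than 1? Yes.
Verdict: Stationary.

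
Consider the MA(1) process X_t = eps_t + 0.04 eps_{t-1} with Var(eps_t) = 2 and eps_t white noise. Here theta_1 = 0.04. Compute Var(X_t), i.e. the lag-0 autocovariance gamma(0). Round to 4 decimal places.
\gamma(0) = 2.0032

For an MA(q) process X_t = eps_t + sum_i theta_i eps_{t-i} with
Var(eps_t) = sigma^2, the variance is
  gamma(0) = sigma^2 * (1 + sum_i theta_i^2).
  sum_i theta_i^2 = (0.04)^2 = 0.0016.
  gamma(0) = 2 * (1 + 0.0016) = 2 * 1.0016 = 2.0032.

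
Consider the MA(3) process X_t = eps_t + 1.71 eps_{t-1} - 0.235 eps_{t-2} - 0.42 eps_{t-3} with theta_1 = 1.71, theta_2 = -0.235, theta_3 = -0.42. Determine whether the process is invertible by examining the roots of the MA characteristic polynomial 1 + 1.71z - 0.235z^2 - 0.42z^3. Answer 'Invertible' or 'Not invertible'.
\text{Not invertible}

The MA(q) characteristic polynomial is P(z) = 1 + 1.71z - 0.235z^2 - 0.42z^3.
Invertibility requires all roots to lie outside the unit circle, i.e. |z| > 1 for every root.
Degree 3: look for a simple real root z0 first, then factor out (1 - z/z0) and solve the remaining quadratic.
Testing z0 = -2: P(-2) = 1 + (1.71)(-2) + (-0.235)(-2)^2 + (-0.42)(-2)^3
  = 1 + (-3.42) + (-0.94) + (3.36) = 0.  So z_0 = -2 is a root, |z_0| = 2.
Divide out the factor (1 + 0.5 z) = (1 - z/z0) (since 1/z0 = -0.5):
  P(z) = (1 + 0.5 z)(1 + (1.21) z + (-0.84) z^2)
  [check: z-coef 1.21 - (-0.5) = 1.71; z^2-coef -0.84 - (-0.5)(1.21) = -0.235; z^3-coef -(-0.5)(-0.84) = -0.42.]
Remaining roots from the quadratic factor 1 + (1.21) z + (-0.84) z^2:
  Set 1 + (1.21) z + (-0.84) z^2 = 0, i.e. a z^2 + b z + c = 0 with a = -0.84, b = 1.21, c = 1.
  Discriminant D = b^2 - 4ac = (1.21)^2 - 4*(-0.84)*1 = 1.4641 - (-3.36) = 4.8241.
  D >= 0, so the roots are real: z = (-b +/- sqrt(D)) / (2a) = (-1.21 +/- 2.196383) / (-1.68).
    z_1 = (-1.21 + 2.196383) / (-1.68) = -0.5871,   |z_1| = 0.5871.
    z_2 = (-1.21 - 2.196383) / (-1.68) = 2.0276,   |z_2| = 2.0276.
Moduli of all roots: 2.0000, 0.5871, 2.0276.
All moduli strictly greater than 1? No.
Verdict: Not invertible.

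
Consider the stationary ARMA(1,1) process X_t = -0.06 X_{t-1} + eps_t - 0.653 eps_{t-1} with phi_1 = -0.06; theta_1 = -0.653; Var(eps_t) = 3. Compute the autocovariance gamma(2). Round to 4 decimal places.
\gamma(2) = 0.1339

Multiply the model equation by X_{t-k} and take expectations. With theta_0 = psi_0 = 1 and psi_j the MA(infinity) weights, this gives
  gamma(k) - sum_i phi_i gamma(k-i) = c_k,
  c_k = sigma^2 * sum_{j=k..q} theta_j psi_{j-k}   (c_k = 0 for k > q),
using gamma(-m) = gamma(m).
psi-weights needed (psi_j = theta_j + sum_i phi_i psi_{j-i}):
  psi_1 = theta_1 + phi_1 = -0.653 + (-0.06) = -0.713
Right-hand sides:
  c_0 = sigma^2 (1 + theta_1 psi_1) = 3 * (1 + (-0.653)(-0.713)) = 3 * 1.465589 = 4.396767
  c_1 = sigma^2 theta_1 = 3 * (-0.653) = -1.959
  c_2 = 0
Equations for k = 0 and k = 1 (AR order 1):
  gamma(0) = phi_1 gamma(1) + c_0
  gamma(1) = phi_1 gamma(0) + c_1
Substituting the second into the first: gamma(0) (1 - phi_1^2) = c_0 + phi_1 c_1, so
  gamma(0) = (c_0 + phi_1 c_1) / (1 - phi_1^2) = (4.396767 + (-0.06)(-1.959)) / (1 - (-0.06)^2) = 4.514307 / 0.9964 = 4.530617.
  gamma(1) = phi_1 gamma(0) + c_1 = (-0.06)(4.530617) + (-1.959) = -2.230837.
For k = 2 (> q): gamma(2) = phi_1 gamma(1) = (-0.06)(-2.230837) = 0.13385.
Therefore gamma(2) = 0.1339 (to 4 decimal places).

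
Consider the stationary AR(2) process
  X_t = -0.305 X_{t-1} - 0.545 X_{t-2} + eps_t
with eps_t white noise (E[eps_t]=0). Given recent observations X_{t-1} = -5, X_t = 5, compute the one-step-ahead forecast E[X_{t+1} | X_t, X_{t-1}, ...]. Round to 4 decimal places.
E[X_{t+1} \mid \mathcal F_t] = 1.2000

For an AR(p) model X_t = c + sum_i phi_i X_{t-i} + eps_t, the
one-step-ahead conditional mean is
  E[X_{t+1} | X_t, ...] = c + sum_i phi_i X_{t+1-i}.
Substitute known values:
  E[X_{t+1} | ...] = (-0.305) * (5) + (-0.545) * (-5)
                   = 1.2000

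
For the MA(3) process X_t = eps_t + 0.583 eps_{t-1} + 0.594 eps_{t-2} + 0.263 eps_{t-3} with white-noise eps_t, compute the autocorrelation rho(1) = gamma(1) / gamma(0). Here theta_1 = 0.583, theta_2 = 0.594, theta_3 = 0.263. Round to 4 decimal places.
\rho(1) = 0.6161

For an MA(q) process with theta_0 = 1, the autocovariance is
  gamma(k) = sigma^2 * sum_{i=0..q-k} theta_i * theta_{i+k},
and rho(k) = gamma(k) / gamma(0). Sigma^2 cancels.
  numerator   = (1)*(0.583) + (0.583)*(0.594) + (0.594)*(0.263) = 1.085524.
  denominator = (1)^2 + (0.583)^2 + (0.594)^2 + (0.263)^2 = 1.761894.
  rho(1) = 1.085524 / 1.761894 = 0.6161.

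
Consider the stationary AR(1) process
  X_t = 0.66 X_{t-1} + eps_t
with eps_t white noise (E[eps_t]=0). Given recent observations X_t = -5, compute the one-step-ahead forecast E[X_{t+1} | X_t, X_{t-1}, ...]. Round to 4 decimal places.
E[X_{t+1} \mid \mathcal F_t] = -3.3000

For an AR(p) model X_t = c + sum_i phi_i X_{t-i} + eps_t, the
one-step-ahead conditional mean is
  E[X_{t+1} | X_t, ...] = c + sum_i phi_i X_{t+1-i}.
Substitute known values:
  E[X_{t+1} | ...] = (0.66) * (-5)
                   = -3.3000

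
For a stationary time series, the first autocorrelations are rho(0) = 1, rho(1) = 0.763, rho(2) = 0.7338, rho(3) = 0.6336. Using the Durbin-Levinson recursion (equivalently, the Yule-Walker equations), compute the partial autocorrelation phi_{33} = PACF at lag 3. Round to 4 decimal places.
\phi_{33} = 0.0000

The PACF at lag k is phi_{kk}, the last component of the solution
to the Yule-Walker system G_k phi = r_k where
  (G_k)_{ij} = rho(|i - j|), (r_k)_i = rho(i), i,j = 1..k.
Equivalently, Durbin-Levinson gives phi_{kk} iteratively:
  phi_{11} = rho(1)
  phi_{kk} = [rho(k) - sum_{j=1..k-1} phi_{k-1,j} rho(k-j)]
            / [1 - sum_{j=1..k-1} phi_{k-1,j} rho(j)],
  phi_{k,j} = phi_{k-1,j} - phi_{kk} phi_{k-1,k-j},  j = 1..k-1.
Step k = 1:
  phi_11 = rho(1) = 0.763.
Step k = 2:
  phi_22 = [rho(2) - phi_11 rho(1)] / [1 - phi_11 rho(1)] = [0.7338 - (0.763)(0.763)] / [1 - (0.763)(0.763)]
         = 0.151631 / 0.417831 = 0.3629.
  Update: phi_21 = phi_11 - phi_22 phi_11 = 0.763 - (0.3629)(0.763) = 0.486107.
Step k = 3:
  phi_33 = [rho(3) - phi_21 rho(2) - phi_22 rho(1)] / [1 - phi_21 rho(1) - phi_22 rho(2)]
    numerator   = 0.6336 - (0.486107)(0.7338) - (0.3629)(0.763) = 0.0000017
    denominator = 1 - (0.486107)(0.763) - (0.3629)(0.7338) = 0.36280406
  phi_33 = 0.0000017 / 0.36280406 = 0.
Therefore phi_{33} = 0.0000.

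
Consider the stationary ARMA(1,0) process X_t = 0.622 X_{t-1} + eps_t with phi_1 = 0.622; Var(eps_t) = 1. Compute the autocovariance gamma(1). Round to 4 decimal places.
\gamma(1) = 1.0145

Multiply the model equation by X_{t-k} and take expectations. With theta_0 = psi_0 = 1 and psi_j the MA(infinity) weights, this gives
  gamma(k) - sum_i phi_i gamma(k-i) = c_k,
  c_k = sigma^2 * sum_{j=k..q} theta_j psi_{j-k}   (c_k = 0 for k > q),
using gamma(-m) = gamma(m).
Pure AR (q = 0): c_0 = sigma^2 = 1, c_k = 0 for k >= 1.
Equations for k = 0 and k = 1 (AR order 1):
  gamma(0) = phi_1 gamma(1) + c_0
  gamma(1) = phi_1 gamma(0) + c_1
Substituting the second into the first: gamma(0) (1 - phi_1^2) = c_0 + phi_1 c_1, so
  gamma(0) = c_0 / (1 - phi_1^2) = 1 / (1 - (0.622)^2) = 1 / 0.613116 = 1.631013.
  gamma(1) = phi_1 gamma(0) = (0.622)(1.631013) = 1.01449.
Therefore gamma(1) = 1.0145 (to 4 decimal places).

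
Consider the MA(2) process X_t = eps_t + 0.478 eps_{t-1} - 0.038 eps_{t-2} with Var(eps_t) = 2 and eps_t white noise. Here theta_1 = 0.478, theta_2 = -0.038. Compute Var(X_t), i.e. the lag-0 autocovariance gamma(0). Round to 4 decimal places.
\gamma(0) = 2.4599

For an MA(q) process X_t = eps_t + sum_i theta_i eps_{t-i} with
Var(eps_t) = sigma^2, the variance is
  gamma(0) = sigma^2 * (1 + sum_i theta_i^2).
  sum_i theta_i^2 = (0.478)^2 + (-0.038)^2 = 0.228484 + 0.001444 = 0.229928.
  gamma(0) = 2 * (1 + 0.229928) = 2 * 1.229928 = 2.459856, which rounds to 2.4599.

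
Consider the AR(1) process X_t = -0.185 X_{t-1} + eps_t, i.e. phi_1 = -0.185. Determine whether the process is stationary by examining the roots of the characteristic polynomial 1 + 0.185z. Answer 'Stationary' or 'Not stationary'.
\text{Stationary}

The AR(p) characteristic polynomial is P(z) = 1 + 0.185z.
Stationarity requires all roots to lie outside the unit circle, i.e. |z| > 1 for every root.
This is linear in z: 1 + (0.185) z = 0  =>  z = -1/(0.185) = -5.405405,  |z| = 5.405405.
Moduli of all roots: 5.4054.
All moduli strictly greater than 1? Yes.
Verdict: Stationary.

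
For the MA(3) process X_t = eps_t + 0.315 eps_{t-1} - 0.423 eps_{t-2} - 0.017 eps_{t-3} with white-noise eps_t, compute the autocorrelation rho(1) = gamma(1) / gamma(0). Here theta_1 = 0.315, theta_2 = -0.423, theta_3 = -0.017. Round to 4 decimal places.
\rho(1) = 0.1478

For an MA(q) process with theta_0 = 1, the autocovariance is
  gamma(k) = sigma^2 * sum_{i=0..q-k} theta_i * theta_{i+k},
and rho(k) = gamma(k) / gamma(0). Sigma^2 cancels.
  numerator   = (1)*(0.315) + (0.315)*(-0.423) + (-0.423)*(-0.017) = 0.188946.
  denominator = (1)^2 + (0.315)^2 + (-0.423)^2 + (-0.017)^2 = 1.278443.
  rho(1) = 0.188946 / 1.278443 = 0.1478.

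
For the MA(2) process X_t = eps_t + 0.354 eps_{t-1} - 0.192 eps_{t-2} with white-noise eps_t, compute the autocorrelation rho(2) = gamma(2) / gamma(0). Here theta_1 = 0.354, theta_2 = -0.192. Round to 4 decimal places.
\rho(2) = -0.1652

For an MA(q) process with theta_0 = 1, the autocovariance is
  gamma(k) = sigma^2 * sum_{i=0..q-k} theta_i * theta_{i+k},
and rho(k) = gamma(k) / gamma(0). Sigma^2 cancels.
  numerator   = (1)*(-0.192) = -0.192.
  denominator = (1)^2 + (0.354)^2 + (-0.192)^2 = 1.16218.
  rho(2) = -0.192 / 1.16218 = -0.1652.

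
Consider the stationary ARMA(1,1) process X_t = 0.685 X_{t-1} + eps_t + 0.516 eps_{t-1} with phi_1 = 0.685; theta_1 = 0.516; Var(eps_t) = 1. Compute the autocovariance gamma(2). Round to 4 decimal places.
\gamma(2) = 2.0978

Multiply the model equation by X_{t-k} and take expectations. With theta_0 = psi_0 = 1 and psi_j the MA(infinity) weights, this gives
  gamma(k) - sum_i phi_i gamma(k-i) = c_k,
  c_k = sigma^2 * sum_{j=k..q} theta_j psi_{j-k}   (c_k = 0 for k > q),
using gamma(-m) = gamma(m).
psi-weights needed (psi_j = theta_j + sum_i phi_i psi_{j-i}):
  psi_1 = theta_1 + phi_1 = 0.516 + (0.685) = 1.201
Right-hand sides:
  c_0 = sigma^2 (1 + theta_1 psi_1) = 1 * (1 + (0.516)(1.201)) = 1 * 1.619716 = 1.619716
  c_1 = sigma^2 theta_1 = 1 * (0.516) = 0.516
  c_2 = 0
Equations for k = 0 and k = 1 (AR order 1):
  gamma(0) = phi_1 gamma(1) + c_0
  gamma(1) = phi_1 gamma(0) + c_1
Substituting the second into the first: gamma(0) (1 - phi_1^2) = c_0 + phi_1 c_1, so
  gamma(0) = (c_0 + phi_1 c_1) / (1 - phi_1^2) = (1.619716 + (0.685)(0.516)) / (1 - (0.685)^2) = 1.973176 / 0.530775 = 3.717538.
  gamma(1) = phi_1 gamma(0) + c_1 = (0.685)(3.717538) + (0.516) = 3.062513.
For k = 2 (> q): gamma(2) = phi_1 gamma(1) = (0.685)(3.062513) = 2.097822.
Therefore gamma(2) = 2.0978 (to 4 decimal places).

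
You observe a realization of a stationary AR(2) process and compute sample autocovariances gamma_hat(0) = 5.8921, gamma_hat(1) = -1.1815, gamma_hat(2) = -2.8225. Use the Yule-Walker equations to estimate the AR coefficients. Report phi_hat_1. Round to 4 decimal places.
\hat\phi_{1} = -0.3090

The Yule-Walker equations for an AR(p) process read, in matrix form,
  Gamma_p phi = r_p,   with   (Gamma_p)_{ij} = gamma(|i - j|),
                       (r_p)_i = gamma(i),   i,j = 1..p.
Substitute the sample gammas (Toeplitz matrix and right-hand side of size 2):
  Gamma_p = [[5.8921, -1.1815], [-1.1815, 5.8921]]
  r_p     = [-1.1815, -2.8225]
Written out:
  5.8921 phi_1 - 1.1815 phi_2 = -1.1815
  -1.1815 phi_1 + 5.8921 phi_2 = -2.8225
Solve by Cramer's rule:
  det = gamma(0)^2 - gamma(1)^2 = (5.8921)^2 - (-1.1815)^2 = 34.71684241 - 1.39594225 = 33.32090016
  phi_hat_1 = [gamma(1) gamma(0) - gamma(1) gamma(2)] / det = [(-1.1815)(5.8921) - (-1.1815)(-2.8225)] / 33.32090016 = -10.2962999 / 33.32090016 = -0.309
  phi_hat_2 = [gamma(0) gamma(2) - gamma(1)^2] / det = [(5.8921)(-2.8225) - (-1.1815)^2] / 33.32090016 = -18.0263945 / 33.32090016 = -0.541
So phi_hat = [-0.3090, -0.5410].
Therefore phi_hat_1 = -0.3090.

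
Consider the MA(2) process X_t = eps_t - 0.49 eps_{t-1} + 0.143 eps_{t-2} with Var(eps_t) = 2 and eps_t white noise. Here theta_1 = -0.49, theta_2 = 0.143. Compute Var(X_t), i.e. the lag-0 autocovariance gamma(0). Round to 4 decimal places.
\gamma(0) = 2.5211

For an MA(q) process X_t = eps_t + sum_i theta_i eps_{t-i} with
Var(eps_t) = sigma^2, the variance is
  gamma(0) = sigma^2 * (1 + sum_i theta_i^2).
  sum_i theta_i^2 = (-0.49)^2 + (0.143)^2 = 0.2401 + 0.020449 = 0.260549.
  gamma(0) = 2 * (1 + 0.260549) = 2 * 1.260549 = 2.521098, which rounds to 2.5211.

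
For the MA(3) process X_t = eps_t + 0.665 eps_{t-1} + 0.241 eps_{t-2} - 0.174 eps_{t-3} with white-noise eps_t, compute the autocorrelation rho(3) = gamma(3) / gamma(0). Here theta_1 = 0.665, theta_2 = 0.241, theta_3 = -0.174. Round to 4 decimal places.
\rho(3) = -0.1137

For an MA(q) process with theta_0 = 1, the autocovariance is
  gamma(k) = sigma^2 * sum_{i=0..q-k} theta_i * theta_{i+k},
and rho(k) = gamma(k) / gamma(0). Sigma^2 cancels.
  numerator   = (1)*(-0.174) = -0.174.
  denominator = (1)^2 + (0.665)^2 + (0.241)^2 + (-0.174)^2 = 1.530582.
  rho(3) = -0.174 / 1.530582 = -0.1137.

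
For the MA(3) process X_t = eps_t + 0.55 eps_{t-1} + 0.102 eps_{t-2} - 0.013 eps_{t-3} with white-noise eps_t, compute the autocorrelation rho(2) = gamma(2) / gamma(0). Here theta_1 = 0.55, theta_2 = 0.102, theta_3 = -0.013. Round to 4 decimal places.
\rho(2) = 0.0722

For an MA(q) process with theta_0 = 1, the autocovariance is
  gamma(k) = sigma^2 * sum_{i=0..q-k} theta_i * theta_{i+k},
and rho(k) = gamma(k) / gamma(0). Sigma^2 cancels.
  numerator   = (1)*(0.102) + (0.55)*(-0.013) = 0.09485.
  denominator = (1)^2 + (0.55)^2 + (0.102)^2 + (-0.013)^2 = 1.313073.
  rho(2) = 0.09485 / 1.313073 = 0.0722.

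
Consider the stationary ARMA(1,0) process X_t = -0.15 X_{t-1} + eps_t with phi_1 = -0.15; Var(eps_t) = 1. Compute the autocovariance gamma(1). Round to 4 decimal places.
\gamma(1) = -0.1535

Multiply the model equation by X_{t-k} and take expectations. With theta_0 = psi_0 = 1 and psi_j the MA(infinity) weights, this gives
  gamma(k) - sum_i phi_i gamma(k-i) = c_k,
  c_k = sigma^2 * sum_{j=k..q} theta_j psi_{j-k}   (c_k = 0 for k > q),
using gamma(-m) = gamma(m).
Pure AR (q = 0): c_0 = sigma^2 = 1, c_k = 0 for k >= 1.
Equations for k = 0 and k = 1 (AR order 1):
  gamma(0) = phi_1 gamma(1) + c_0
  gamma(1) = phi_1 gamma(0) + c_1
Substituting the second into the first: gamma(0) (1 - phi_1^2) = c_0 + phi_1 c_1, so
  gamma(0) = c_0 / (1 - phi_1^2) = 1 / (1 - (-0.15)^2) = 1 / 0.9775 = 1.023018.
  gamma(1) = phi_1 gamma(0) = (-0.15)(1.023018) = -0.153453.
Therefore gamma(1) = -0.1535 (to 4 decimal places).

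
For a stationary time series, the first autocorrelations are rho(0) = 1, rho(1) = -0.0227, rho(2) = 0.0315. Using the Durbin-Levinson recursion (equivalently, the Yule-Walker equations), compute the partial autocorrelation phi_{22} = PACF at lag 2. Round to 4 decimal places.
\phi_{22} = 0.0310

The PACF at lag k is phi_{kk}, the last component of the solution
to the Yule-Walker system G_k phi = r_k where
  (G_k)_{ij} = rho(|i - j|), (r_k)_i = rho(i), i,j = 1..k.
Equivalently, Durbin-Levinson gives phi_{kk} iteratively:
  phi_{11} = rho(1)
  phi_{kk} = [rho(k) - sum_{j=1..k-1} phi_{k-1,j} rho(k-j)]
            / [1 - sum_{j=1..k-1} phi_{k-1,j} rho(j)],
  phi_{k,j} = phi_{k-1,j} - phi_{kk} phi_{k-1,k-j},  j = 1..k-1.
Step k = 1:
  phi_11 = rho(1) = -0.0227.
Step k = 2:
  phi_22 = [rho(2) - phi_11 rho(1)] / [1 - phi_11 rho(1)] = [0.0315 - (-0.0227)(-0.0227)] / [1 - (-0.0227)(-0.0227)]
         = 0.03098471 / 0.99948471 = 0.031.
Therefore phi_{22} = 0.0310.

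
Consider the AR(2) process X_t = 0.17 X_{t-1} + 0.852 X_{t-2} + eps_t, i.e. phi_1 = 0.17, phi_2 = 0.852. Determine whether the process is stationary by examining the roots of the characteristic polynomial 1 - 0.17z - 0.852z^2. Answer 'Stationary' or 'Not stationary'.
\text{Not stationary}

The AR(p) characteristic polynomial is P(z) = 1 - 0.17z - 0.852z^2.
Stationarity requires all roots to lie outside the unit circle, i.e. |z| > 1 for every root.
Set 1 + (-0.17) z + (-0.852) z^2 = 0, i.e. a z^2 + b z + c = 0 with a = -0.852, b = -0.17, c = 1.
Discriminant D = b^2 - 4ac = (-0.17)^2 - 4*(-0.852)*1 = 0.0289 - (-3.408) = 3.4369.
D >= 0, so the roots are real: z = (-b +/- sqrt(D)) / (2a) = (0.17 +/- 1.853888) / (-1.704).
  z_1 = (0.17 + 1.853888) / (-1.704) = -1.1877,   |z_1| = 1.1877.
  z_2 = (0.17 - 1.853888) / (-1.704) = 0.9882,   |z_2| = 0.9882.
Moduli of all roots: 1.1877, 0.9882.
All moduli strictly greater than 1? No.
Verdict: Not stationary.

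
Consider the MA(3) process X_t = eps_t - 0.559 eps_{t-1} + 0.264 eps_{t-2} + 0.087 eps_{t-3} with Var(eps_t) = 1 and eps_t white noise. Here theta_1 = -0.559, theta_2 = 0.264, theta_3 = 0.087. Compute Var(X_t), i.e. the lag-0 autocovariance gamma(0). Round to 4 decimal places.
\gamma(0) = 1.3897

For an MA(q) process X_t = eps_t + sum_i theta_i eps_{t-i} with
Var(eps_t) = sigma^2, the variance is
  gamma(0) = sigma^2 * (1 + sum_i theta_i^2).
  sum_i theta_i^2 = (-0.559)^2 + (0.264)^2 + (0.087)^2 = 0.312481 + 0.069696 + 0.007569 = 0.389746.
  gamma(0) = 1 * (1 + 0.389746) = 1 * 1.389746 = 1.389746, which rounds to 1.3897.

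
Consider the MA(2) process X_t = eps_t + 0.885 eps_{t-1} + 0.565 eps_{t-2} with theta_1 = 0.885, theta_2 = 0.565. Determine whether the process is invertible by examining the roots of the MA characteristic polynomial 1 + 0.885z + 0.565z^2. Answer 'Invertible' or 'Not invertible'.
\text{Invertible}

The MA(q) characteristic polynomial is P(z) = 1 + 0.885z + 0.565z^2.
Invertibility requires all roots to lie outside the unit circle, i.e. |z| > 1 for every root.
Set 1 + (0.885) z + (0.565) z^2 = 0, i.e. a z^2 + b z + c = 0 with a = 0.565, b = 0.885, c = 1.
Discriminant D = b^2 - 4ac = (0.885)^2 - 4*(0.565)*1 = 0.783225 - (2.26) = -1.476775.
D < 0, so the roots are the complex-conjugate pair z = (-b +/- i sqrt(-D)) / (2a) = -0.7832 +/- 1.0754i.
For a conjugate pair |z|^2 = z * conj(z) = (product of roots) = c/a = 1/(0.565) = 1.769912, so |z| = sqrt(1.769912) = 1.3304 for both roots.
Moduli of all roots: 1.3304, 1.3304.
All moduli strictly greater than 1? Yes.
Verdict: Invertible.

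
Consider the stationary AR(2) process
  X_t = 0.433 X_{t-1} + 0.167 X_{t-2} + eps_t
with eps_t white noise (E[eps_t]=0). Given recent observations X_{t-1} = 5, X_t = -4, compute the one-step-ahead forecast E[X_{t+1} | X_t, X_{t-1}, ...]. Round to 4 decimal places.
E[X_{t+1} \mid \mathcal F_t] = -0.8970

For an AR(p) model X_t = c + sum_i phi_i X_{t-i} + eps_t, the
one-step-ahead conditional mean is
  E[X_{t+1} | X_t, ...] = c + sum_i phi_i X_{t+1-i}.
Substitute known values:
  E[X_{t+1} | ...] = (0.433) * (-4) + (0.167) * (5)
                   = -0.8970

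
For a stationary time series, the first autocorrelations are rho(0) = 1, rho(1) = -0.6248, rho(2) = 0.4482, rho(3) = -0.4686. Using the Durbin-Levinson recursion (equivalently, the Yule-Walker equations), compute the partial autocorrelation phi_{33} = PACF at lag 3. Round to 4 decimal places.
\phi_{33} = -0.2580

The PACF at lag k is phi_{kk}, the last component of the solution
to the Yule-Walker system G_k phi = r_k where
  (G_k)_{ij} = rho(|i - j|), (r_k)_i = rho(i), i,j = 1..k.
Equivalently, Durbin-Levinson gives phi_{kk} iteratively:
  phi_{11} = rho(1)
  phi_{kk} = [rho(k) - sum_{j=1..k-1} phi_{k-1,j} rho(k-j)]
            / [1 - sum_{j=1..k-1} phi_{k-1,j} rho(j)],
  phi_{k,j} = phi_{k-1,j} - phi_{kk} phi_{k-1,k-j},  j = 1..k-1.
Step k = 1:
  phi_11 = rho(1) = -0.6248.
Step k = 2:
  phi_22 = [rho(2) - phi_11 rho(1)] / [1 - phi_11 rho(1)] = [0.4482 - (-0.6248)(-0.6248)] / [1 - (-0.6248)(-0.6248)]
         = 0.05782496 / 0.60962496 = 0.094853.
  Update: phi_21 = phi_11 - phi_22 phi_11 = -0.6248 - (0.094853)(-0.6248) = -0.565536.
Step k = 3:
  phi_33 = [rho(3) - phi_21 rho(2) - phi_22 rho(1)] / [1 - phi_21 rho(1) - phi_22 rho(2)]
    numerator   = -0.4686 - (-0.565536)(0.4482) - (0.094853)(-0.6248) = -0.15586256
    denominator = 1 - (-0.565536)(-0.6248) - (0.094853)(0.4482) = 0.60414007
  phi_33 = -0.15586256 / 0.60414007 = -0.258.
Therefore phi_{33} = -0.2580.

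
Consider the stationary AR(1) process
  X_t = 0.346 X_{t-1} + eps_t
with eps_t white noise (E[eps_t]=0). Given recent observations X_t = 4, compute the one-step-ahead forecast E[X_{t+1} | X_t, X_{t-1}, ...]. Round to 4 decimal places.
E[X_{t+1} \mid \mathcal F_t] = 1.3840

For an AR(p) model X_t = c + sum_i phi_i X_{t-i} + eps_t, the
one-step-ahead conditional mean is
  E[X_{t+1} | X_t, ...] = c + sum_i phi_i X_{t+1-i}.
Substitute known values:
  E[X_{t+1} | ...] = (0.346) * (4)
                   = 1.3840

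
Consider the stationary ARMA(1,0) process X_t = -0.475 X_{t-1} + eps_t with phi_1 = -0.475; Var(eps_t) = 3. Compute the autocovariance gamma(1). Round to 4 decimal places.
\gamma(1) = -1.8402

Multiply the model equation by X_{t-k} and take expectations. With theta_0 = psi_0 = 1 and psi_j the MA(infinity) weights, this gives
  gamma(k) - sum_i phi_i gamma(k-i) = c_k,
  c_k = sigma^2 * sum_{j=k..q} theta_j psi_{j-k}   (c_k = 0 for k > q),
using gamma(-m) = gamma(m).
Pure AR (q = 0): c_0 = sigma^2 = 3, c_k = 0 for k >= 1.
Equations for k = 0 and k = 1 (AR order 1):
  gamma(0) = phi_1 gamma(1) + c_0
  gamma(1) = phi_1 gamma(0) + c_1
Substituting the second into the first: gamma(0) (1 - phi_1^2) = c_0 + phi_1 c_1, so
  gamma(0) = c_0 / (1 - phi_1^2) = 3 / (1 - (-0.475)^2) = 3 / 0.774375 = 3.874092.
  gamma(1) = phi_1 gamma(0) = (-0.475)(3.874092) = -1.840194.
Therefore gamma(1) = -1.8402 (to 4 decimal places).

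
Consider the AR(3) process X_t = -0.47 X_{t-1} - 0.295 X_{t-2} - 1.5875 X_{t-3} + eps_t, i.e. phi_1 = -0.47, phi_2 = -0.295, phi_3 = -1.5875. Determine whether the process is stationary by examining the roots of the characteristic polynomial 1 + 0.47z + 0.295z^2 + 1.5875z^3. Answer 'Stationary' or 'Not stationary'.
\text{Not stationary}

The AR(p) characteristic polynomial is P(z) = 1 + 0.47z + 0.295z^2 + 1.5875z^3.
Stationarity requires all roots to lie outside the unit circle, i.e. |z| > 1 for every root.
Degree 3: look for a simple real root z0 first, then factor out (1 - z/z0) and solve the remaining quadratic.
Testing z0 = -0.8: P(-0.8) = 1 + (0.47)(-0.8) + (0.295)(-0.8)^2 + (1.5875)(-0.8)^3
  = 1 + (-0.376) + (0.1888) + (-0.8128) = 0.  So z_0 = -0.8 is a root, |z_0| = 0.8.
Divide out the factor (1 + 1.25 z) = (1 - z/z0) (since 1/z0 = -1.25):
  P(z) = (1 + 1.25 z)(1 + (-0.78) z + (1.27) z^2)
  [check: z-coef -0.78 - (-1.25) = 0.47; z^2-coef 1.27 - (-1.25)(-0.78) = 0.295; z^3-coef -(-1.25)(1.27) = 1.5875.]
Remaining roots from the quadratic factor 1 + (-0.78) z + (1.27) z^2:
  Set 1 + (-0.78) z + (1.27) z^2 = 0, i.e. a z^2 + b z + c = 0 with a = 1.27, b = -0.78, c = 1.
  Discriminant D = b^2 - 4ac = (-0.78)^2 - 4*(1.27)*1 = 0.6084 - (5.08) = -4.4716.
  D < 0, so the roots are the complex-conjugate pair z = (-b +/- i sqrt(-D)) / (2a) = 0.3071 +/- 0.8325i.
  For a conjugate pair |z|^2 = z * conj(z) = (product of roots) = c/a = 1/(1.27) = 0.787402, so |z| = sqrt(0.787402) = 0.8874 for both roots.
Moduli of all roots: 0.8000, 0.8874, 0.8874.
All moduli strictly greater than 1? No.
Verdict: Not stationary.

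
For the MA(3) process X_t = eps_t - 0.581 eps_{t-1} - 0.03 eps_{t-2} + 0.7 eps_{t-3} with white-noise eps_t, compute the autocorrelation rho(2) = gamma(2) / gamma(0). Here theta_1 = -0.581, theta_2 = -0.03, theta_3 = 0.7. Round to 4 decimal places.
\rho(2) = -0.2388

For an MA(q) process with theta_0 = 1, the autocovariance is
  gamma(k) = sigma^2 * sum_{i=0..q-k} theta_i * theta_{i+k},
and rho(k) = gamma(k) / gamma(0). Sigma^2 cancels.
  numerator   = (1)*(-0.03) + (-0.581)*(0.7) = -0.4367.
  denominator = (1)^2 + (-0.581)^2 + (-0.03)^2 + (0.7)^2 = 1.828461.
  rho(2) = -0.4367 / 1.828461 = -0.2388.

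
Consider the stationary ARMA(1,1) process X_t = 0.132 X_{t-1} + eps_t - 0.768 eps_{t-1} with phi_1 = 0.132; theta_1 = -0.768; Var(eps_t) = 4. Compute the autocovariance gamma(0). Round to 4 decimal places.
\gamma(0) = 5.6467

Multiply the model equation by X_{t-k} and take expectations. With theta_0 = psi_0 = 1 and psi_j the MA(infinity) weights, this gives
  gamma(k) - sum_i phi_i gamma(k-i) = c_k,
  c_k = sigma^2 * sum_{j=k..q} theta_j psi_{j-k}   (c_k = 0 for k > q),
using gamma(-m) = gamma(m).
psi-weights needed (psi_j = theta_j + sum_i phi_i psi_{j-i}):
  psi_1 = theta_1 + phi_1 = -0.768 + (0.132) = -0.636
Right-hand sides:
  c_0 = sigma^2 (1 + theta_1 psi_1) = 4 * (1 + (-0.768)(-0.636)) = 4 * 1.488448 = 5.953792
  c_1 = sigma^2 theta_1 = 4 * (-0.768) = -3.072
  c_2 = 0
Equations for k = 0 and k = 1 (AR order 1):
  gamma(0) = phi_1 gamma(1) + c_0
  gamma(1) = phi_1 gamma(0) + c_1
Substituting the second into the first: gamma(0) (1 - phi_1^2) = c_0 + phi_1 c_1, so
  gamma(0) = (c_0 + phi_1 c_1) / (1 - phi_1^2) = (5.953792 + (0.132)(-3.072)) / (1 - (0.132)^2) = 5.548288 / 0.982576 = 5.646676.
Therefore gamma(0) = 5.6467 (to 4 decimal places).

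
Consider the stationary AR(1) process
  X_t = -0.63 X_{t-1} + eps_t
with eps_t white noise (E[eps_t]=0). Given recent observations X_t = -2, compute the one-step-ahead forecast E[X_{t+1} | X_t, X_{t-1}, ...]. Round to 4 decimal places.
E[X_{t+1} \mid \mathcal F_t] = 1.2600

For an AR(p) model X_t = c + sum_i phi_i X_{t-i} + eps_t, the
one-step-ahead conditional mean is
  E[X_{t+1} | X_t, ...] = c + sum_i phi_i X_{t+1-i}.
Substitute known values:
  E[X_{t+1} | ...] = (-0.63) * (-2)
                   = 1.2600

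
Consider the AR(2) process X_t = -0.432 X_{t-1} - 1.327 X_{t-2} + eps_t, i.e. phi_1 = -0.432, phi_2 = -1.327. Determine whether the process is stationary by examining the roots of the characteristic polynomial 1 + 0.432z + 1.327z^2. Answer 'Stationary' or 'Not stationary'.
\text{Not stationary}

The AR(p) characteristic polynomial is P(z) = 1 + 0.432z + 1.327z^2.
Stationarity requires all roots to lie outside the unit circle, i.e. |z| > 1 for every root.
Set 1 + (0.432) z + (1.327) z^2 = 0, i.e. a z^2 + b z + c = 0 with a = 1.327, b = 0.432, c = 1.
Discriminant D = b^2 - 4ac = (0.432)^2 - 4*(1.327)*1 = 0.186624 - (5.308) = -5.121376.
D < 0, so the roots are the complex-conjugate pair z = (-b +/- i sqrt(-D)) / (2a) = -0.1628 +/- 0.8527i.
For a conjugate pair |z|^2 = z * conj(z) = (product of roots) = c/a = 1/(1.327) = 0.75358, so |z| = sqrt(0.75358) = 0.8681 for both roots.
Moduli of all roots: 0.8681, 0.8681.
All moduli strictly greater than 1? No.
Verdict: Not stationary.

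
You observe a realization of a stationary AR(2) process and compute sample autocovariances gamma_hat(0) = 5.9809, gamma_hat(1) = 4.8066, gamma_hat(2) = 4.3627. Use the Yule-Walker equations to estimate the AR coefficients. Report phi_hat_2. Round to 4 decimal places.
\hat\phi_{2} = 0.2360

The Yule-Walker equations for an AR(p) process read, in matrix form,
  Gamma_p phi = r_p,   with   (Gamma_p)_{ij} = gamma(|i - j|),
                       (r_p)_i = gamma(i),   i,j = 1..p.
Substitute the sample gammas (Toeplitz matrix and right-hand side of size 2):
  Gamma_p = [[5.9809, 4.8066], [4.8066, 5.9809]]
  r_p     = [4.8066, 4.3627]
Written out:
  5.9809 phi_1 + 4.8066 phi_2 = 4.8066
  4.8066 phi_1 + 5.9809 phi_2 = 4.3627
Solve by Cramer's rule:
  det = gamma(0)^2 - gamma(1)^2 = (5.9809)^2 - (4.8066)^2 = 35.77116481 - 23.10340356 = 12.66776125
  phi_hat_1 = [gamma(1) gamma(0) - gamma(1) gamma(2)] / det = [(4.8066)(5.9809) - (4.8066)(4.3627)] / 12.66776125 = 7.77804012 / 12.66776125 = 0.614
  phi_hat_2 = [gamma(0) gamma(2) - gamma(1)^2] / det = [(5.9809)(4.3627) - (4.8066)^2] / 12.66776125 = 2.98946887 / 12.66776125 = 0.236
So phi_hat = [0.6140, 0.2360].
Therefore phi_hat_2 = 0.2360.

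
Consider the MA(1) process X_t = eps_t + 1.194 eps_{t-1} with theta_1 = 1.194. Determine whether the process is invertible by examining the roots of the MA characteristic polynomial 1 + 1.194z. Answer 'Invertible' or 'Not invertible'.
\text{Not invertible}

The MA(q) characteristic polynomial is P(z) = 1 + 1.194z.
Invertibility requires all roots to lie outside the unit circle, i.e. |z| > 1 for every root.
This is linear in z: 1 + (1.194) z = 0  =>  z = -1/(1.194) = -0.837521,  |z| = 0.837521.
Moduli of all roots: 0.8375.
All moduli strictly greater than 1? No.
Verdict: Not invertible.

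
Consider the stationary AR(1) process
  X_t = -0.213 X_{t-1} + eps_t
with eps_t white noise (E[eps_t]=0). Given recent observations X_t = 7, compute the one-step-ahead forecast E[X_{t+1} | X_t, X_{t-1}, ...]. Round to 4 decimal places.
E[X_{t+1} \mid \mathcal F_t] = -1.4910

For an AR(p) model X_t = c + sum_i phi_i X_{t-i} + eps_t, the
one-step-ahead conditional mean is
  E[X_{t+1} | X_t, ...] = c + sum_i phi_i X_{t+1-i}.
Substitute known values:
  E[X_{t+1} | ...] = (-0.213) * (7)
                   = -1.4910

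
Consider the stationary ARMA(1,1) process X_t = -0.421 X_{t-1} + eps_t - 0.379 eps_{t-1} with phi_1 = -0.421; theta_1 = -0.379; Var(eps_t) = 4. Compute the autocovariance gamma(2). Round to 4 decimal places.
\gamma(2) = 1.8987

Multiply the model equation by X_{t-k} and take expectations. With theta_0 = psi_0 = 1 and psi_j the MA(infinity) weights, this gives
  gamma(k) - sum_i phi_i gamma(k-i) = c_k,
  c_k = sigma^2 * sum_{j=k..q} theta_j psi_{j-k}   (c_k = 0 for k > q),
using gamma(-m) = gamma(m).
psi-weights needed (psi_j = theta_j + sum_i phi_i psi_{j-i}):
  psi_1 = theta_1 + phi_1 = -0.379 + (-0.421) = -0.8
Right-hand sides:
  c_0 = sigma^2 (1 + theta_1 psi_1) = 4 * (1 + (-0.379)(-0.8)) = 4 * 1.3032 = 5.2128
  c_1 = sigma^2 theta_1 = 4 * (-0.379) = -1.516
  c_2 = 0
Equations for k = 0 and k = 1 (AR order 1):
  gamma(0) = phi_1 gamma(1) + c_0
  gamma(1) = phi_1 gamma(0) + c_1
Substituting the second into the first: gamma(0) (1 - phi_1^2) = c_0 + phi_1 c_1, so
  gamma(0) = (c_0 + phi_1 c_1) / (1 - phi_1^2) = (5.2128 + (-0.421)(-1.516)) / (1 - (-0.421)^2) = 5.851036 / 0.822759 = 7.111482.
  gamma(1) = phi_1 gamma(0) + c_1 = (-0.421)(7.111482) + (-1.516) = -4.509934.
For k = 2 (> q): gamma(2) = phi_1 gamma(1) = (-0.421)(-4.509934) = 1.898682.
Therefore gamma(2) = 1.8987 (to 4 decimal places).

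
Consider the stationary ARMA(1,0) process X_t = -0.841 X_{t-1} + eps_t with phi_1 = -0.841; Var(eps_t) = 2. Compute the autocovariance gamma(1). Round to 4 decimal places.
\gamma(1) = -5.7461

Multiply the model equation by X_{t-k} and take expectations. With theta_0 = psi_0 = 1 and psi_j the MA(infinity) weights, this gives
  gamma(k) - sum_i phi_i gamma(k-i) = c_k,
  c_k = sigma^2 * sum_{j=k..q} theta_j psi_{j-k}   (c_k = 0 for k > q),
using gamma(-m) = gamma(m).
Pure AR (q = 0): c_0 = sigma^2 = 2, c_k = 0 for k >= 1.
Equations for k = 0 and k = 1 (AR order 1):
  gamma(0) = phi_1 gamma(1) + c_0
  gamma(1) = phi_1 gamma(0) + c_1
Substituting the second into the first: gamma(0) (1 - phi_1^2) = c_0 + phi_1 c_1, so
  gamma(0) = c_0 / (1 - phi_1^2) = 2 / (1 - (-0.841)^2) = 2 / 0.292719 = 6.832491.
  gamma(1) = phi_1 gamma(0) = (-0.841)(6.832491) = -5.746125.
Therefore gamma(1) = -5.7461 (to 4 decimal places).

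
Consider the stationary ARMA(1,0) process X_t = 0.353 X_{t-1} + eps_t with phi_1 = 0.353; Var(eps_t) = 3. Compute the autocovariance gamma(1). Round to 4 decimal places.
\gamma(1) = 1.2097

Multiply the model equation by X_{t-k} and take expectations. With theta_0 = psi_0 = 1 and psi_j the MA(infinity) weights, this gives
  gamma(k) - sum_i phi_i gamma(k-i) = c_k,
  c_k = sigma^2 * sum_{j=k..q} theta_j psi_{j-k}   (c_k = 0 for k > q),
using gamma(-m) = gamma(m).
Pure AR (q = 0): c_0 = sigma^2 = 3, c_k = 0 for k >= 1.
Equations for k = 0 and k = 1 (AR order 1):
  gamma(0) = phi_1 gamma(1) + c_0
  gamma(1) = phi_1 gamma(0) + c_1
Substituting the second into the first: gamma(0) (1 - phi_1^2) = c_0 + phi_1 c_1, so
  gamma(0) = c_0 / (1 - phi_1^2) = 3 / (1 - (0.353)^2) = 3 / 0.875391 = 3.42704.
  gamma(1) = phi_1 gamma(0) = (0.353)(3.42704) = 1.209745.
Therefore gamma(1) = 1.2097 (to 4 decimal places).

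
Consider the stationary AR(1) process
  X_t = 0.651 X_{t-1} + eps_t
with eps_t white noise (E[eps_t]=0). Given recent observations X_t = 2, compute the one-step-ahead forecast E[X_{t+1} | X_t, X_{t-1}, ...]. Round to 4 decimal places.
E[X_{t+1} \mid \mathcal F_t] = 1.3020

For an AR(p) model X_t = c + sum_i phi_i X_{t-i} + eps_t, the
one-step-ahead conditional mean is
  E[X_{t+1} | X_t, ...] = c + sum_i phi_i X_{t+1-i}.
Substitute known values:
  E[X_{t+1} | ...] = (0.651) * (2)
                   = 1.3020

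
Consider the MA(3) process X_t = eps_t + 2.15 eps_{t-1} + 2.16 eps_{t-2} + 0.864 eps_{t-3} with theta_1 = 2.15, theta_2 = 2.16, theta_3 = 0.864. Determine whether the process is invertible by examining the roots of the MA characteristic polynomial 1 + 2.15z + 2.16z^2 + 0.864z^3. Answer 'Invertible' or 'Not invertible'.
\text{Not invertible}

The MA(q) characteristic polynomial is P(z) = 1 + 2.15z + 2.16z^2 + 0.864z^3.
Invertibility requires all roots to lie outside the unit circle, i.e. |z| > 1 for every root.
Degree 3: look for a simple real root z0 first, then factor out (1 - z/z0) and solve the remaining quadratic.
Testing z0 = -1.25: P(-1.25) = 1 + (2.15)(-1.25) + (2.16)(-1.25)^2 + (0.864)(-1.25)^3
  = 1 + (-2.6875) + (3.375) + (-1.6875) = 0.  So z_0 = -1.25 is a root, |z_0| = 1.25.
Divide out the factor (1 + 0.8 z) = (1 - z/z0) (since 1/z0 = -0.8):
  P(z) = (1 + 0.8 z)(1 + (1.35) z + (1.08) z^2)
  [check: z-coef 1.35 - (-0.8) = 2.15; z^2-coef 1.08 - (-0.8)(1.35) = 2.16; z^3-coef -(-0.8)(1.08) = 0.864.]
Remaining roots from the quadratic factor 1 + (1.35) z + (1.08) z^2:
  Set 1 + (1.35) z + (1.08) z^2 = 0, i.e. a z^2 + b z + c = 0 with a = 1.08, b = 1.35, c = 1.
  Discriminant D = b^2 - 4ac = (1.35)^2 - 4*(1.08)*1 = 1.8225 - (4.32) = -2.4975.
  D < 0, so the roots are the complex-conjugate pair z = (-b +/- i sqrt(-D)) / (2a) = -0.625 +/- 0.7316i.
  For a conjugate pair |z|^2 = z * conj(z) = (product of roots) = c/a = 1/(1.08) = 0.925926, so |z| = sqrt(0.925926) = 0.9623 for both roots.
Moduli of all roots: 1.2500, 0.9623, 0.9623.
All moduli strictly greater than 1? No.
Verdict: Not invertible.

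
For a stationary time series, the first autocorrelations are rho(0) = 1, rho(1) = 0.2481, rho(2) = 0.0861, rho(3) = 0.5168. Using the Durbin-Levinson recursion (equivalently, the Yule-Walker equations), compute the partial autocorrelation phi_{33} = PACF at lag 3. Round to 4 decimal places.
\phi_{33} = 0.5220

The PACF at lag k is phi_{kk}, the last component of the solution
to the Yule-Walker system G_k phi = r_k where
  (G_k)_{ij} = rho(|i - j|), (r_k)_i = rho(i), i,j = 1..k.
Equivalently, Durbin-Levinson gives phi_{kk} iteratively:
  phi_{11} = rho(1)
  phi_{kk} = [rho(k) - sum_{j=1..k-1} phi_{k-1,j} rho(k-j)]
            / [1 - sum_{j=1..k-1} phi_{k-1,j} rho(j)],
  phi_{k,j} = phi_{k-1,j} - phi_{kk} phi_{k-1,k-j},  j = 1..k-1.
Step k = 1:
  phi_11 = rho(1) = 0.2481.
Step k = 2:
  phi_22 = [rho(2) - phi_11 rho(1)] / [1 - phi_11 rho(1)] = [0.0861 - (0.2481)(0.2481)] / [1 - (0.2481)(0.2481)]
         = 0.02454639 / 0.93844639 = 0.026156.
  Update: phi_21 = phi_11 - phi_22 phi_11 = 0.2481 - (0.026156)(0.2481) = 0.241611.
Step k = 3:
  phi_33 = [rho(3) - phi_21 rho(2) - phi_22 rho(1)] / [1 - phi_21 rho(1) - phi_22 rho(2)]
    numerator   = 0.5168 - (0.241611)(0.0861) - (0.026156)(0.2481) = 0.48950792
    denominator = 1 - (0.241611)(0.2481) - (0.026156)(0.0861) = 0.93780434
  phi_33 = 0.48950792 / 0.93780434 = 0.522.
Therefore phi_{33} = 0.5220.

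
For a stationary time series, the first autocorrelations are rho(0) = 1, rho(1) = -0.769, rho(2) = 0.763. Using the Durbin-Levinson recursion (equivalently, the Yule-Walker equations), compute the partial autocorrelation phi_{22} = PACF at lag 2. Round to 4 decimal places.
\phi_{22} = 0.4200

The PACF at lag k is phi_{kk}, the last component of the solution
to the Yule-Walker system G_k phi = r_k where
  (G_k)_{ij} = rho(|i - j|), (r_k)_i = rho(i), i,j = 1..k.
Equivalently, Durbin-Levinson gives phi_{kk} iteratively:
  phi_{11} = rho(1)
  phi_{kk} = [rho(k) - sum_{j=1..k-1} phi_{k-1,j} rho(k-j)]
            / [1 - sum_{j=1..k-1} phi_{k-1,j} rho(j)],
  phi_{k,j} = phi_{k-1,j} - phi_{kk} phi_{k-1,k-j},  j = 1..k-1.
Step k = 1:
  phi_11 = rho(1) = -0.769.
Step k = 2:
  phi_22 = [rho(2) - phi_11 rho(1)] / [1 - phi_11 rho(1)] = [0.763 - (-0.769)(-0.769)] / [1 - (-0.769)(-0.769)]
         = 0.171639 / 0.408639 = 0.42.
Therefore phi_{22} = 0.4200.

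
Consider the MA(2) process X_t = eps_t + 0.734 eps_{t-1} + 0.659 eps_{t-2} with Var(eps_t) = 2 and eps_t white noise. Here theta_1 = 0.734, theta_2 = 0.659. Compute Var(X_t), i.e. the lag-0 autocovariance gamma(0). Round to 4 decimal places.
\gamma(0) = 3.9461

For an MA(q) process X_t = eps_t + sum_i theta_i eps_{t-i} with
Var(eps_t) = sigma^2, the variance is
  gamma(0) = sigma^2 * (1 + sum_i theta_i^2).
  sum_i theta_i^2 = (0.734)^2 + (0.659)^2 = 0.538756 + 0.434281 = 0.973037.
  gamma(0) = 2 * (1 + 0.973037) = 2 * 1.973037 = 3.946074, which rounds to 3.9461.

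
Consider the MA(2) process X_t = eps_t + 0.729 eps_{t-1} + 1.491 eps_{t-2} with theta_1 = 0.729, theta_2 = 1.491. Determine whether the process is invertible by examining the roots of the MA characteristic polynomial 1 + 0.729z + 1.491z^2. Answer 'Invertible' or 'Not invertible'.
\text{Not invertible}

The MA(q) characteristic polynomial is P(z) = 1 + 0.729z + 1.491z^2.
Invertibility requires all roots to lie outside the unit circle, i.e. |z| > 1 for every root.
Set 1 + (0.729) z + (1.491) z^2 = 0, i.e. a z^2 + b z + c = 0 with a = 1.491, b = 0.729, c = 1.
Discriminant D = b^2 - 4ac = (0.729)^2 - 4*(1.491)*1 = 0.531441 - (5.964) = -5.432559.
D < 0, so the roots are the complex-conjugate pair z = (-b +/- i sqrt(-D)) / (2a) = -0.2445 +/- 0.7816i.
For a conjugate pair |z|^2 = z * conj(z) = (product of roots) = c/a = 1/(1.491) = 0.670691, so |z| = sqrt(0.670691) = 0.819 for both roots.
Moduli of all roots: 0.8190, 0.8190.
All moduli strictly greater than 1? No.
Verdict: Not invertible.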